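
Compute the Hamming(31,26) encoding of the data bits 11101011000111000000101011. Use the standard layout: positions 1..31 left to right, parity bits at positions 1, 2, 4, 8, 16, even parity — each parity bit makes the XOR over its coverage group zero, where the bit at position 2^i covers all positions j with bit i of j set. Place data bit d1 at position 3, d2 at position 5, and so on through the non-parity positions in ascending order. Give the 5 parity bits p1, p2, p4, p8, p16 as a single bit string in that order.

Place data bits at non-power-of-two positions: b3=1, b5=1, b6=1, b7=0, b9=1, b10=0, b11=1, b12=1, b13=0, b14=0, b15=0, b17=1, b18=1, b19=1, b20=0, b21=0, b22=0, b23=0, b24=0, b25=0, b26=1, b27=0, b28=1, b29=0, b30=1, b31=1.
p1 = XOR of data positions {3,5,7,9,11,13,15,17,19,21,23,25,27,29,31} = 1⊕1⊕0⊕1⊕1⊕0⊕0⊕1⊕1⊕0⊕0⊕0⊕0⊕0⊕1 = 1
p2 = XOR of data positions {3,6,7,10,11,14,15,18,19,22,23,26,27,30,31} = 1⊕1⊕0⊕0⊕1⊕0⊕0⊕1⊕1⊕0⊕0⊕1⊕0⊕1⊕1 = 0
p4 = XOR of data positions {5,6,7,12,13,14,15,20,21,22,23,28,29,30,31} = 1⊕1⊕0⊕1⊕0⊕0⊕0⊕0⊕0⊕0⊕0⊕1⊕0⊕1⊕1 = 0
p8 = XOR of data positions {9,10,11,12,13,14,15,24,25,26,27,28,29,30,31} = 1⊕0⊕1⊕1⊕0⊕0⊕0⊕0⊕0⊕1⊕0⊕1⊕0⊕1⊕1 = 1
p16 = XOR of data positions {17,18,19,20,21,22,23,24,25,26,27,28,29,30,31} = 1⊕1⊕1⊕0⊕0⊕0⊕0⊕0⊕0⊕1⊕0⊕1⊕0⊕1⊕1 = 1
Parity bits p1,p2,p4,p8,p16 = 10011

10011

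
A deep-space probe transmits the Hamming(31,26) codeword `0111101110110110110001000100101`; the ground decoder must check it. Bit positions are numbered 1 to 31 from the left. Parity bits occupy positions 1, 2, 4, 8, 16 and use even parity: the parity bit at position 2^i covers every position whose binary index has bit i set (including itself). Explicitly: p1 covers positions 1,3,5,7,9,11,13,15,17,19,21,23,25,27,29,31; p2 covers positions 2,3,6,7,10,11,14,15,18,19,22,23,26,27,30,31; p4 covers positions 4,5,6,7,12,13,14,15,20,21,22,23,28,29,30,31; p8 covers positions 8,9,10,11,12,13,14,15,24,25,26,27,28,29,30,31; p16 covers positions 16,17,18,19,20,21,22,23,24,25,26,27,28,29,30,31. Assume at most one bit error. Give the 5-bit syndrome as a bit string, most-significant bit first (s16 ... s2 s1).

s1: b1⊕b3⊕b5⊕b7⊕b9⊕b11⊕b13⊕b15⊕b17⊕b19⊕b21⊕b23⊕b25⊕b27⊕b29⊕b31 = 0⊕1⊕1⊕1⊕1⊕1⊕0⊕1⊕1⊕0⊕0⊕0⊕0⊕0⊕1⊕1 = 1
s2: b2⊕b3⊕b6⊕b7⊕b10⊕b11⊕b14⊕b15⊕b18⊕b19⊕b22⊕b23⊕b26⊕b27⊕b30⊕b31 = 1⊕1⊕0⊕1⊕0⊕1⊕1⊕1⊕1⊕0⊕1⊕0⊕1⊕0⊕0⊕1 = 0
s4: b4⊕b5⊕b6⊕b7⊕b12⊕b13⊕b14⊕b15⊕b20⊕b21⊕b22⊕b23⊕b28⊕b29⊕b30⊕b31 = 1⊕1⊕0⊕1⊕1⊕0⊕1⊕1⊕0⊕0⊕1⊕0⊕0⊕1⊕0⊕1 = 1
s8: b8⊕b9⊕b10⊕b11⊕b12⊕b13⊕b14⊕b15⊕b24⊕b25⊕b26⊕b27⊕b28⊕b29⊕b30⊕b31 = 1⊕1⊕0⊕1⊕1⊕0⊕1⊕1⊕0⊕0⊕1⊕0⊕0⊕1⊕0⊕1 = 1
s16: b16⊕b17⊕b18⊕b19⊕b20⊕b21⊕b22⊕b23⊕b24⊕b25⊕b26⊕b27⊕b28⊕b29⊕b30⊕b31 = 0⊕1⊕1⊕0⊕0⊕0⊕1⊕0⊕0⊕0⊕1⊕0⊕0⊕1⊕0⊕1 = 0
Syndrome (s16...s1) = 01101 → position 13.

01101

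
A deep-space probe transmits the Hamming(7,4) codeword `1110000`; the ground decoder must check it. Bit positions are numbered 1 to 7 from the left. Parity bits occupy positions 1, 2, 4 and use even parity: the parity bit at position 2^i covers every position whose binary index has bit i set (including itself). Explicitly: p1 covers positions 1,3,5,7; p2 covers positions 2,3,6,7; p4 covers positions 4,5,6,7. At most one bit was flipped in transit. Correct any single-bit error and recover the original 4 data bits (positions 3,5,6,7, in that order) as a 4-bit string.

1000

s1: b1⊕b3⊕b5⊕b7 = 1⊕1⊕0⊕0 = 0
s2: b2⊕b3⊕b6⊕b7 = 1⊕1⊕0⊕0 = 0
s4: b4⊕b5⊕b6⊕b7 = 0⊕0⊕0⊕0 = 0
Syndrome (s4...s1) = 000 → position 0 (no error).
No correction needed.
Data bits at positions 3,5,6,7: 1000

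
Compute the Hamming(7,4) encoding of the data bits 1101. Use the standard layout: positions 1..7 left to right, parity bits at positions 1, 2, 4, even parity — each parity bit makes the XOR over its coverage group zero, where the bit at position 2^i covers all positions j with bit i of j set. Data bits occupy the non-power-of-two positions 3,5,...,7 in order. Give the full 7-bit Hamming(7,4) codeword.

1010101

Place data bits at non-power-of-two positions: b3=1, b5=1, b6=0, b7=1.
p1 = XOR of data positions {3,5,7} = 1⊕1⊕1 = 1
p2 = XOR of data positions {3,6,7} = 1⊕0⊕1 = 0
p4 = XOR of data positions {5,6,7} = 1⊕0⊕1 = 0
Codeword b1..b7 = 1010101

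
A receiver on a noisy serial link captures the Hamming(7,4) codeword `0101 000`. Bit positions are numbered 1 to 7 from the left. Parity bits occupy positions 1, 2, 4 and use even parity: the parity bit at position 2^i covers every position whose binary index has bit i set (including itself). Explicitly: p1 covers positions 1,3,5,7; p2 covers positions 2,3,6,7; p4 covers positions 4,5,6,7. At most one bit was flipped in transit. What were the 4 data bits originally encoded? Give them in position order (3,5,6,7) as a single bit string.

0010

s1: b1⊕b3⊕b5⊕b7 = 0⊕0⊕0⊕0 = 0
s2: b2⊕b3⊕b6⊕b7 = 1⊕0⊕0⊕0 = 1
s4: b4⊕b5⊕b6⊕b7 = 1⊕0⊕0⊕0 = 1
Syndrome (s4...s1) = 110 → position 6.
Flip bit 6: corrected codeword = 0101010
Data bits at positions 3,5,6,7: 0010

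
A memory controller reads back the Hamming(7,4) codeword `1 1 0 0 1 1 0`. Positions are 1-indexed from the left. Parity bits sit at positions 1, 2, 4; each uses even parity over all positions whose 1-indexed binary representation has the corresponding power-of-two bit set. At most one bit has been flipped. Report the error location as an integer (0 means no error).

0

s1: b1⊕b3⊕b5⊕b7 = 1⊕0⊕1⊕0 = 0
s2: b2⊕b3⊕b6⊕b7 = 1⊕0⊕1⊕0 = 0
s4: b4⊕b5⊕b6⊕b7 = 0⊕1⊕1⊕0 = 0
Syndrome (s4...s1) = 000 → position 0 (no error).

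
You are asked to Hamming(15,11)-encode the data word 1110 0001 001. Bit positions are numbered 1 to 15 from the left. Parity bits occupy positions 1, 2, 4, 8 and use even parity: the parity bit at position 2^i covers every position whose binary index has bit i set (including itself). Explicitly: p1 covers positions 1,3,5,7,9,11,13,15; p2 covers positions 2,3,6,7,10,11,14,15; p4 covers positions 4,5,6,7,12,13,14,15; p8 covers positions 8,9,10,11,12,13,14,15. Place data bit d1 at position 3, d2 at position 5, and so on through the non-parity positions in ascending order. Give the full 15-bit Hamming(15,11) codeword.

111011000001001

Place data bits at non-power-of-two positions: b3=1, b5=1, b6=1, b7=0, b9=0, b10=0, b11=0, b12=1, b13=0, b14=0, b15=1.
p1 = XOR of data positions {3,5,7,9,11,13,15} = 1⊕1⊕0⊕0⊕0⊕0⊕1 = 1
p2 = XOR of data positions {3,6,7,10,11,14,15} = 1⊕1⊕0⊕0⊕0⊕0⊕1 = 1
p4 = XOR of data positions {5,6,7,12,13,14,15} = 1⊕1⊕0⊕1⊕0⊕0⊕1 = 0
p8 = XOR of data positions {9,10,11,12,13,14,15} = 0⊕0⊕0⊕1⊕0⊕0⊕1 = 0
Codeword b1..b15 = 111011000001001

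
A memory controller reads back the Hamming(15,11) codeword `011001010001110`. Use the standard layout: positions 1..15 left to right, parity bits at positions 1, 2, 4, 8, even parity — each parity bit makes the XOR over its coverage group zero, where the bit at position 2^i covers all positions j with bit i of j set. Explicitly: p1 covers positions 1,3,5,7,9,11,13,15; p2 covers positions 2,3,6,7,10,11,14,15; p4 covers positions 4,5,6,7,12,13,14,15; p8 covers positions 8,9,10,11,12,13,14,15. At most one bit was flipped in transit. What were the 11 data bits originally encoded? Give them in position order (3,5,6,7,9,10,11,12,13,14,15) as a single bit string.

s1: b1⊕b3⊕b5⊕b7⊕b9⊕b11⊕b13⊕b15 = 0⊕1⊕0⊕0⊕0⊕0⊕1⊕0 = 0
s2: b2⊕b3⊕b6⊕b7⊕b10⊕b11⊕b14⊕b15 = 1⊕1⊕1⊕0⊕0⊕0⊕1⊕0 = 0
s4: b4⊕b5⊕b6⊕b7⊕b12⊕b13⊕b14⊕b15 = 0⊕0⊕1⊕0⊕1⊕1⊕1⊕0 = 0
s8: b8⊕b9⊕b10⊕b11⊕b12⊕b13⊕b14⊕b15 = 1⊕0⊕0⊕0⊕1⊕1⊕1⊕0 = 0
Syndrome (s8...s1) = 0000 → position 0 (no error).
No correction needed.
Data bits at positions 3,5,6,7,9,10,11,12,13,14,15: 10100001110

10100001110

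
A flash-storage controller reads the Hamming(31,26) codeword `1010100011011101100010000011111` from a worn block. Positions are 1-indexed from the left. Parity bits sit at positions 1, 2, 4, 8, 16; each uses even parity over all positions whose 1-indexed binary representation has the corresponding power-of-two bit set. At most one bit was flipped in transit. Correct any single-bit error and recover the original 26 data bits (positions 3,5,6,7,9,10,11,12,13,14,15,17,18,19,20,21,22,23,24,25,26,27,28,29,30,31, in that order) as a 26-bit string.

11001101110100010000011111

s1: b1⊕b3⊕b5⊕b7⊕b9⊕b11⊕b13⊕b15⊕b17⊕b19⊕b21⊕b23⊕b25⊕b27⊕b29⊕b31 = 1⊕1⊕1⊕0⊕1⊕0⊕1⊕0⊕1⊕0⊕1⊕0⊕0⊕1⊕1⊕1 = 0
s2: b2⊕b3⊕b6⊕b7⊕b10⊕b11⊕b14⊕b15⊕b18⊕b19⊕b22⊕b23⊕b26⊕b27⊕b30⊕b31 = 0⊕1⊕0⊕0⊕1⊕0⊕1⊕0⊕0⊕0⊕0⊕0⊕0⊕1⊕1⊕1 = 0
s4: b4⊕b5⊕b6⊕b7⊕b12⊕b13⊕b14⊕b15⊕b20⊕b21⊕b22⊕b23⊕b28⊕b29⊕b30⊕b31 = 0⊕1⊕0⊕0⊕1⊕1⊕1⊕0⊕0⊕1⊕0⊕0⊕1⊕1⊕1⊕1 = 1
s8: b8⊕b9⊕b10⊕b11⊕b12⊕b13⊕b14⊕b15⊕b24⊕b25⊕b26⊕b27⊕b28⊕b29⊕b30⊕b31 = 0⊕1⊕1⊕0⊕1⊕1⊕1⊕0⊕0⊕0⊕0⊕1⊕1⊕1⊕1⊕1 = 0
s16: b16⊕b17⊕b18⊕b19⊕b20⊕b21⊕b22⊕b23⊕b24⊕b25⊕b26⊕b27⊕b28⊕b29⊕b30⊕b31 = 1⊕1⊕0⊕0⊕0⊕1⊕0⊕0⊕0⊕0⊕0⊕1⊕1⊕1⊕1⊕1 = 0
Syndrome (s16...s1) = 00100 → position 4.
Flip bit 4: corrected codeword = 1011100011011101100010000011111
Data bits at positions 3,5,6,7,9,10,11,12,13,14,15,17,18,19,20,21,22,23,24,25,26,27,28,29,30,31: 11001101110100010000011111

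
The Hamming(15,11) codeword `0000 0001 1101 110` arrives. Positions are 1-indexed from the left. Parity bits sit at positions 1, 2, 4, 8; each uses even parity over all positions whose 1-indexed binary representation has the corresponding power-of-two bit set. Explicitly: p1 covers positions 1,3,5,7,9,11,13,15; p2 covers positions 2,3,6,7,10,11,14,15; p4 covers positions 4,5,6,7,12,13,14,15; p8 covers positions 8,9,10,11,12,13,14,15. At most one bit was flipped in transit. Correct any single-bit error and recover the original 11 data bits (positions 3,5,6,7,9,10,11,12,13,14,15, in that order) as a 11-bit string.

s1: b1⊕b3⊕b5⊕b7⊕b9⊕b11⊕b13⊕b15 = 0⊕0⊕0⊕0⊕1⊕0⊕1⊕0 = 0
s2: b2⊕b3⊕b6⊕b7⊕b10⊕b11⊕b14⊕b15 = 0⊕0⊕0⊕0⊕1⊕0⊕1⊕0 = 0
s4: b4⊕b5⊕b6⊕b7⊕b12⊕b13⊕b14⊕b15 = 0⊕0⊕0⊕0⊕1⊕1⊕1⊕0 = 1
s8: b8⊕b9⊕b10⊕b11⊕b12⊕b13⊕b14⊕b15 = 1⊕1⊕1⊕0⊕1⊕1⊕1⊕0 = 0
Syndrome (s8...s1) = 0100 → position 4.
Flip bit 4: corrected codeword = 000100011101110
Data bits at positions 3,5,6,7,9,10,11,12,13,14,15: 00001101110

00001101110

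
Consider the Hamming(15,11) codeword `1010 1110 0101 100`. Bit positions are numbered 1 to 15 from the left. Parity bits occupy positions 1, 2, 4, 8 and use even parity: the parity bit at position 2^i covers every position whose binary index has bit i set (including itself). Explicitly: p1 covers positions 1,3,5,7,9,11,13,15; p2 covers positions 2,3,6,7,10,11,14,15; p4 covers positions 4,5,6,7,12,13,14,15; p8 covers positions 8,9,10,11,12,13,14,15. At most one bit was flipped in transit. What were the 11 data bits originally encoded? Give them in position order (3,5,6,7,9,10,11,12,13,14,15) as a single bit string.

11110101000

s1: b1⊕b3⊕b5⊕b7⊕b9⊕b11⊕b13⊕b15 = 1⊕1⊕1⊕1⊕0⊕0⊕1⊕0 = 1
s2: b2⊕b3⊕b6⊕b7⊕b10⊕b11⊕b14⊕b15 = 0⊕1⊕1⊕1⊕1⊕0⊕0⊕0 = 0
s4: b4⊕b5⊕b6⊕b7⊕b12⊕b13⊕b14⊕b15 = 0⊕1⊕1⊕1⊕1⊕1⊕0⊕0 = 1
s8: b8⊕b9⊕b10⊕b11⊕b12⊕b13⊕b14⊕b15 = 0⊕0⊕1⊕0⊕1⊕1⊕0⊕0 = 1
Syndrome (s8...s1) = 1101 → position 13.
Flip bit 13: corrected codeword = 101011100101000
Data bits at positions 3,5,6,7,9,10,11,12,13,14,15: 11110101000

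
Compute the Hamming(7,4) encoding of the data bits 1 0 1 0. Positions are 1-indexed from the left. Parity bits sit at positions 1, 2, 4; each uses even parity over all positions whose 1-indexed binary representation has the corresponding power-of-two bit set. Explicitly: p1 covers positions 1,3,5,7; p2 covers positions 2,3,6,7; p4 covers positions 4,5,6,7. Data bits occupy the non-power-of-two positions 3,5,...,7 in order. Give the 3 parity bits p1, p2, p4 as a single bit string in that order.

101

Place data bits at non-power-of-two positions: b3=1, b5=0, b6=1, b7=0.
p1 = XOR of data positions {3,5,7} = 1⊕0⊕0 = 1
p2 = XOR of data positions {3,6,7} = 1⊕1⊕0 = 0
p4 = XOR of data positions {5,6,7} = 0⊕1⊕0 = 1
Parity bits p1,p2,p4 = 101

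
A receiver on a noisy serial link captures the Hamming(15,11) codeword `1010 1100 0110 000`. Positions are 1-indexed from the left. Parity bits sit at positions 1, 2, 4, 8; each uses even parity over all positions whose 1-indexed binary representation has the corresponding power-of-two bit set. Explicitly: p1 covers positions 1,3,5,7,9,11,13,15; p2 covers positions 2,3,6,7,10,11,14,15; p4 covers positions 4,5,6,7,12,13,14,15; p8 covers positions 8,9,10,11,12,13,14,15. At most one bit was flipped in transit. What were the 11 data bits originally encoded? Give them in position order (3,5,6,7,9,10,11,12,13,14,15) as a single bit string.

s1: b1⊕b3⊕b5⊕b7⊕b9⊕b11⊕b13⊕b15 = 1⊕1⊕1⊕0⊕0⊕1⊕0⊕0 = 0
s2: b2⊕b3⊕b6⊕b7⊕b10⊕b11⊕b14⊕b15 = 0⊕1⊕1⊕0⊕1⊕1⊕0⊕0 = 0
s4: b4⊕b5⊕b6⊕b7⊕b12⊕b13⊕b14⊕b15 = 0⊕1⊕1⊕0⊕0⊕0⊕0⊕0 = 0
s8: b8⊕b9⊕b10⊕b11⊕b12⊕b13⊕b14⊕b15 = 0⊕0⊕1⊕1⊕0⊕0⊕0⊕0 = 0
Syndrome (s8...s1) = 0000 → position 0 (no error).
No correction needed.
Data bits at positions 3,5,6,7,9,10,11,12,13,14,15: 11100110000

11100110000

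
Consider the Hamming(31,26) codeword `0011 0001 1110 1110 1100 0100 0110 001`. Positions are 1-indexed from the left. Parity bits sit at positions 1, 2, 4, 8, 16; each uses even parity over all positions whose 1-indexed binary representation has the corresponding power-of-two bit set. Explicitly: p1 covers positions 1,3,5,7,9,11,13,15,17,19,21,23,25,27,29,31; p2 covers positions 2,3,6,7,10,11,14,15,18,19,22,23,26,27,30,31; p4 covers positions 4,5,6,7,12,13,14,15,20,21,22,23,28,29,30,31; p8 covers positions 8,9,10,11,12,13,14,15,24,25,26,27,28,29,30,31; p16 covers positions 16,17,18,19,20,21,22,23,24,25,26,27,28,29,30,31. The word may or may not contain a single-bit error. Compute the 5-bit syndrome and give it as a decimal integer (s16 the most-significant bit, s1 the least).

0

s1: b1⊕b3⊕b5⊕b7⊕b9⊕b11⊕b13⊕b15⊕b17⊕b19⊕b21⊕b23⊕b25⊕b27⊕b29⊕b31 = 0⊕1⊕0⊕0⊕1⊕1⊕1⊕1⊕1⊕0⊕0⊕0⊕0⊕1⊕0⊕1 = 0
s2: b2⊕b3⊕b6⊕b7⊕b10⊕b11⊕b14⊕b15⊕b18⊕b19⊕b22⊕b23⊕b26⊕b27⊕b30⊕b31 = 0⊕1⊕0⊕0⊕1⊕1⊕1⊕1⊕1⊕0⊕1⊕0⊕1⊕1⊕0⊕1 = 0
s4: b4⊕b5⊕b6⊕b7⊕b12⊕b13⊕b14⊕b15⊕b20⊕b21⊕b22⊕b23⊕b28⊕b29⊕b30⊕b31 = 1⊕0⊕0⊕0⊕0⊕1⊕1⊕1⊕0⊕0⊕1⊕0⊕0⊕0⊕0⊕1 = 0
s8: b8⊕b9⊕b10⊕b11⊕b12⊕b13⊕b14⊕b15⊕b24⊕b25⊕b26⊕b27⊕b28⊕b29⊕b30⊕b31 = 1⊕1⊕1⊕1⊕0⊕1⊕1⊕1⊕0⊕0⊕1⊕1⊕0⊕0⊕0⊕1 = 0
s16: b16⊕b17⊕b18⊕b19⊕b20⊕b21⊕b22⊕b23⊕b24⊕b25⊕b26⊕b27⊕b28⊕b29⊕b30⊕b31 = 0⊕1⊕1⊕0⊕0⊕0⊕1⊕0⊕0⊕0⊕1⊕1⊕0⊕0⊕0⊕1 = 0
Syndrome (s16...s1) = 00000 → position 0 (no error).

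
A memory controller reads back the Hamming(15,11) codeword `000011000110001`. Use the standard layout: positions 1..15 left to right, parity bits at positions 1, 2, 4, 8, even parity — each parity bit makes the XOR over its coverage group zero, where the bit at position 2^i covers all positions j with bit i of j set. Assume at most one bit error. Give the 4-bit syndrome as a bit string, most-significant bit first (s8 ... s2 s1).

1101

s1: b1⊕b3⊕b5⊕b7⊕b9⊕b11⊕b13⊕b15 = 0⊕0⊕1⊕0⊕0⊕1⊕0⊕1 = 1
s2: b2⊕b3⊕b6⊕b7⊕b10⊕b11⊕b14⊕b15 = 0⊕0⊕1⊕0⊕1⊕1⊕0⊕1 = 0
s4: b4⊕b5⊕b6⊕b7⊕b12⊕b13⊕b14⊕b15 = 0⊕1⊕1⊕0⊕0⊕0⊕0⊕1 = 1
s8: b8⊕b9⊕b10⊕b11⊕b12⊕b13⊕b14⊕b15 = 0⊕0⊕1⊕1⊕0⊕0⊕0⊕1 = 1
Syndrome (s8...s1) = 1101 → position 13.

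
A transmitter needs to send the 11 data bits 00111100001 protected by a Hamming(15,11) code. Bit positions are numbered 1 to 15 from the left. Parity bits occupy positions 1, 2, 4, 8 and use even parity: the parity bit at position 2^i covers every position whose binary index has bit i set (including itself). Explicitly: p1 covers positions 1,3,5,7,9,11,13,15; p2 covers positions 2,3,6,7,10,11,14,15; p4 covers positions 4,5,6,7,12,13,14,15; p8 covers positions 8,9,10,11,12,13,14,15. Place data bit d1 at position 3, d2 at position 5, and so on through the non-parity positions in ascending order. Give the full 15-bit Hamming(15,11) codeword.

100101111100001

Place data bits at non-power-of-two positions: b3=0, b5=0, b6=1, b7=1, b9=1, b10=1, b11=0, b12=0, b13=0, b14=0, b15=1.
p1 = XOR of data positions {3,5,7,9,11,13,15} = 0⊕0⊕1⊕1⊕0⊕0⊕1 = 1
p2 = XOR of data positions {3,6,7,10,11,14,15} = 0⊕1⊕1⊕1⊕0⊕0⊕1 = 0
p4 = XOR of data positions {5,6,7,12,13,14,15} = 0⊕1⊕1⊕0⊕0⊕0⊕1 = 1
p8 = XOR of data positions {9,10,11,12,13,14,15} = 1⊕1⊕0⊕0⊕0⊕0⊕1 = 1
Codeword b1..b15 = 100101111100001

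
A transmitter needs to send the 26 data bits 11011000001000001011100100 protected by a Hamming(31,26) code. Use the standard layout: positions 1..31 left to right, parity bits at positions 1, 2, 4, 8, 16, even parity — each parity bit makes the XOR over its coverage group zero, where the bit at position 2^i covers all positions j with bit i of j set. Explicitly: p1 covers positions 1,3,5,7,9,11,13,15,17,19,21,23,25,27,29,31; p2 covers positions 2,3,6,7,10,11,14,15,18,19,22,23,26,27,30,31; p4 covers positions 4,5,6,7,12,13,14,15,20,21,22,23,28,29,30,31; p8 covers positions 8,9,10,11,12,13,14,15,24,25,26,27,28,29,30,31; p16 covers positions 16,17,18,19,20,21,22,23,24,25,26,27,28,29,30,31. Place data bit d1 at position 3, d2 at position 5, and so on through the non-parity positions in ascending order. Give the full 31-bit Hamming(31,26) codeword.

1111101010000011000001011100100

Place data bits at non-power-of-two positions: b3=1, b5=1, b6=0, b7=1, b9=1, b10=0, b11=0, b12=0, b13=0, b14=0, b15=1, b17=0, b18=0, b19=0, b20=0, b21=0, b22=1, b23=0, b24=1, b25=1, b26=1, b27=0, b28=0, b29=1, b30=0, b31=0.
p1 = XOR of data positions {3,5,7,9,11,13,15,17,19,21,23,25,27,29,31} = 1⊕1⊕1⊕1⊕0⊕0⊕1⊕0⊕0⊕0⊕0⊕1⊕0⊕1⊕0 = 1
p2 = XOR of data positions {3,6,7,10,11,14,15,18,19,22,23,26,27,30,31} = 1⊕0⊕1⊕0⊕0⊕0⊕1⊕0⊕0⊕1⊕0⊕1⊕0⊕0⊕0 = 1
p4 = XOR of data positions {5,6,7,12,13,14,15,20,21,22,23,28,29,30,31} = 1⊕0⊕1⊕0⊕0⊕0⊕1⊕0⊕0⊕1⊕0⊕0⊕1⊕0⊕0 = 1
p8 = XOR of data positions {9,10,11,12,13,14,15,24,25,26,27,28,29,30,31} = 1⊕0⊕0⊕0⊕0⊕0⊕1⊕1⊕1⊕1⊕0⊕0⊕1⊕0⊕0 = 0
p16 = XOR of data positions {17,18,19,20,21,22,23,24,25,26,27,28,29,30,31} = 0⊕0⊕0⊕0⊕0⊕1⊕0⊕1⊕1⊕1⊕0⊕0⊕1⊕0⊕0 = 1
Codeword b1..b31 = 1111101010000011000001011100100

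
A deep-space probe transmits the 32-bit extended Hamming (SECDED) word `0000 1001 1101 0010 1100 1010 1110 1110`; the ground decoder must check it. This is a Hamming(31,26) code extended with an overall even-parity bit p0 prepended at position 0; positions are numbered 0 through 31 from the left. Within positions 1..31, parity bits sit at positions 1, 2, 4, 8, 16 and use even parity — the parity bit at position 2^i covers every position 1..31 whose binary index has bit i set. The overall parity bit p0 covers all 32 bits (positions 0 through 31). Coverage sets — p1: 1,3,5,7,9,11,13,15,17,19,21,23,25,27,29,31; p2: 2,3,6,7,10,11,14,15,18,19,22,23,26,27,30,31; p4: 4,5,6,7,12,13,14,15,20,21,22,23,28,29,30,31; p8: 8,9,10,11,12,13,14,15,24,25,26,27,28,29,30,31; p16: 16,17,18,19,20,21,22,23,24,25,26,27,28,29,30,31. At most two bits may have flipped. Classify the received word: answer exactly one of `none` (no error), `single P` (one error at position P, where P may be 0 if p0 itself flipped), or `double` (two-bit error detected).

none

s1: b1⊕b3⊕b5⊕b7⊕b9⊕b11⊕b13⊕b15⊕b17⊕b19⊕b21⊕b23⊕b25⊕b27⊕b29⊕b31 = 0⊕0⊕0⊕1⊕1⊕1⊕0⊕0⊕1⊕0⊕0⊕0⊕1⊕0⊕1⊕0 = 0
s2: b2⊕b3⊕b6⊕b7⊕b10⊕b11⊕b14⊕b15⊕b18⊕b19⊕b22⊕b23⊕b26⊕b27⊕b30⊕b31 = 0⊕0⊕0⊕1⊕0⊕1⊕1⊕0⊕0⊕0⊕1⊕0⊕1⊕0⊕1⊕0 = 0
s4: b4⊕b5⊕b6⊕b7⊕b12⊕b13⊕b14⊕b15⊕b20⊕b21⊕b22⊕b23⊕b28⊕b29⊕b30⊕b31 = 1⊕0⊕0⊕1⊕0⊕0⊕1⊕0⊕1⊕0⊕1⊕0⊕1⊕1⊕1⊕0 = 0
s8: b8⊕b9⊕b10⊕b11⊕b12⊕b13⊕b14⊕b15⊕b24⊕b25⊕b26⊕b27⊕b28⊕b29⊕b30⊕b31 = 1⊕1⊕0⊕1⊕0⊕0⊕1⊕0⊕1⊕1⊕1⊕0⊕1⊕1⊕1⊕0 = 0
s16: b16⊕b17⊕b18⊕b19⊕b20⊕b21⊕b22⊕b23⊕b24⊕b25⊕b26⊕b27⊕b28⊕b29⊕b30⊕b31 = 1⊕1⊕0⊕0⊕1⊕0⊕1⊕0⊕1⊕1⊕1⊕0⊕1⊕1⊕1⊕0 = 0
Syndrome (s16...s1) = 00000 → position 0 (no error).
Overall parity (XOR of all 32 bits, including p0): 0⊕0⊕0⊕0⊕1⊕0⊕0⊕1⊕1⊕1⊕0⊕1⊕0⊕0⊕1⊕0⊕1⊕1⊕0⊕0⊕1⊕0⊕1⊕0⊕1⊕1⊕1⊕0⊕1⊕1⊕1⊕0 = 0
Overall=0, syndrome position=0 → no error.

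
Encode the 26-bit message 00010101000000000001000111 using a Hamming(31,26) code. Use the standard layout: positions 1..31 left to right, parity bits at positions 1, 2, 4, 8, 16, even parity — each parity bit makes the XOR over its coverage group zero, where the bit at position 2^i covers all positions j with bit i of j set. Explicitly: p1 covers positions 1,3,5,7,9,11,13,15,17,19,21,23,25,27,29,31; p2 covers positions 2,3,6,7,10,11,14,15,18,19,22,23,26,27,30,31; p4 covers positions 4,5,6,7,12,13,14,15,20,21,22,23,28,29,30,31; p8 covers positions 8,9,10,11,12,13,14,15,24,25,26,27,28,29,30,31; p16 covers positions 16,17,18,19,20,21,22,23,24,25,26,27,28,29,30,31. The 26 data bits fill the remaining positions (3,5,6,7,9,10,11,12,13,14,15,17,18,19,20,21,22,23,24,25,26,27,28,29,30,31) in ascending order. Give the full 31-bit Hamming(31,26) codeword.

Place data bits at non-power-of-two positions: b3=0, b5=0, b6=0, b7=1, b9=0, b10=1, b11=0, b12=1, b13=0, b14=0, b15=0, b17=0, b18=0, b19=0, b20=0, b21=0, b22=0, b23=0, b24=0, b25=1, b26=0, b27=0, b28=0, b29=1, b30=1, b31=1.
p1 = XOR of data positions {3,5,7,9,11,13,15,17,19,21,23,25,27,29,31} = 0⊕0⊕1⊕0⊕0⊕0⊕0⊕0⊕0⊕0⊕0⊕1⊕0⊕1⊕1 = 0
p2 = XOR of data positions {3,6,7,10,11,14,15,18,19,22,23,26,27,30,31} = 0⊕0⊕1⊕1⊕0⊕0⊕0⊕0⊕0⊕0⊕0⊕0⊕0⊕1⊕1 = 0
p4 = XOR of data positions {5,6,7,12,13,14,15,20,21,22,23,28,29,30,31} = 0⊕0⊕1⊕1⊕0⊕0⊕0⊕0⊕0⊕0⊕0⊕0⊕1⊕1⊕1 = 1
p8 = XOR of data positions {9,10,11,12,13,14,15,24,25,26,27,28,29,30,31} = 0⊕1⊕0⊕1⊕0⊕0⊕0⊕0⊕1⊕0⊕0⊕0⊕1⊕1⊕1 = 0
p16 = XOR of data positions {17,18,19,20,21,22,23,24,25,26,27,28,29,30,31} = 0⊕0⊕0⊕0⊕0⊕0⊕0⊕0⊕1⊕0⊕0⊕0⊕1⊕1⊕1 = 0
Codeword b1..b31 = 0001001001010000000000001000111

0001001001010000000000001000111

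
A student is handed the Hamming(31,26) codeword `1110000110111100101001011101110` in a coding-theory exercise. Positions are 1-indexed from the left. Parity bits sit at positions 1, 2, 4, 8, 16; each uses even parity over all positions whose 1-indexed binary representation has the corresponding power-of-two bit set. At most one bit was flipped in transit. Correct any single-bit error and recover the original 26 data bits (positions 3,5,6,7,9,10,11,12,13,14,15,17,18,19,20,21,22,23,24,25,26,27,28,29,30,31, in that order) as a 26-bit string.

10001011110101011011101110

s1: b1⊕b3⊕b5⊕b7⊕b9⊕b11⊕b13⊕b15⊕b17⊕b19⊕b21⊕b23⊕b25⊕b27⊕b29⊕b31 = 1⊕1⊕0⊕0⊕1⊕1⊕1⊕0⊕1⊕1⊕0⊕0⊕1⊕0⊕1⊕0 = 1
s2: b2⊕b3⊕b6⊕b7⊕b10⊕b11⊕b14⊕b15⊕b18⊕b19⊕b22⊕b23⊕b26⊕b27⊕b30⊕b31 = 1⊕1⊕0⊕0⊕0⊕1⊕1⊕0⊕0⊕1⊕1⊕0⊕1⊕0⊕1⊕0 = 0
s4: b4⊕b5⊕b6⊕b7⊕b12⊕b13⊕b14⊕b15⊕b20⊕b21⊕b22⊕b23⊕b28⊕b29⊕b30⊕b31 = 0⊕0⊕0⊕0⊕1⊕1⊕1⊕0⊕0⊕0⊕1⊕0⊕1⊕1⊕1⊕0 = 1
s8: b8⊕b9⊕b10⊕b11⊕b12⊕b13⊕b14⊕b15⊕b24⊕b25⊕b26⊕b27⊕b28⊕b29⊕b30⊕b31 = 1⊕1⊕0⊕1⊕1⊕1⊕1⊕0⊕1⊕1⊕1⊕0⊕1⊕1⊕1⊕0 = 0
s16: b16⊕b17⊕b18⊕b19⊕b20⊕b21⊕b22⊕b23⊕b24⊕b25⊕b26⊕b27⊕b28⊕b29⊕b30⊕b31 = 0⊕1⊕0⊕1⊕0⊕0⊕1⊕0⊕1⊕1⊕1⊕0⊕1⊕1⊕1⊕0 = 1
Syndrome (s16...s1) = 10101 → position 21.
Flip bit 21: corrected codeword = 1110000110111100101011011101110
Data bits at positions 3,5,6,7,9,10,11,12,13,14,15,17,18,19,20,21,22,23,24,25,26,27,28,29,30,31: 10001011110101011011101110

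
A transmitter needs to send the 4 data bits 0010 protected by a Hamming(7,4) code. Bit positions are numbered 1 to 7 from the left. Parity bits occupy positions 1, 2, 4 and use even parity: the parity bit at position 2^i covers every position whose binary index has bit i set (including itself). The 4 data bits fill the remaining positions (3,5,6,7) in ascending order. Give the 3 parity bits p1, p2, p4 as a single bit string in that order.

011

Place data bits at non-power-of-two positions: b3=0, b5=0, b6=1, b7=0.
p1 = XOR of data positions {3,5,7} = 0⊕0⊕0 = 0
p2 = XOR of data positions {3,6,7} = 0⊕1⊕0 = 1
p4 = XOR of data positions {5,6,7} = 0⊕1⊕0 = 1
Parity bits p1,p2,p4 = 011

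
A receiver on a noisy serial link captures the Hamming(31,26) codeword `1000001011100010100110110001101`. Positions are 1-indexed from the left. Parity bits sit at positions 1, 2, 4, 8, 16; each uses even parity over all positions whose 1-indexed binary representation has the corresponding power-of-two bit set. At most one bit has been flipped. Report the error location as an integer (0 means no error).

0

s1: b1⊕b3⊕b5⊕b7⊕b9⊕b11⊕b13⊕b15⊕b17⊕b19⊕b21⊕b23⊕b25⊕b27⊕b29⊕b31 = 1⊕0⊕0⊕1⊕1⊕1⊕0⊕1⊕1⊕0⊕1⊕1⊕0⊕0⊕1⊕1 = 0
s2: b2⊕b3⊕b6⊕b7⊕b10⊕b11⊕b14⊕b15⊕b18⊕b19⊕b22⊕b23⊕b26⊕b27⊕b30⊕b31 = 0⊕0⊕0⊕1⊕1⊕1⊕0⊕1⊕0⊕0⊕0⊕1⊕0⊕0⊕0⊕1 = 0
s4: b4⊕b5⊕b6⊕b7⊕b12⊕b13⊕b14⊕b15⊕b20⊕b21⊕b22⊕b23⊕b28⊕b29⊕b30⊕b31 = 0⊕0⊕0⊕1⊕0⊕0⊕0⊕1⊕1⊕1⊕0⊕1⊕1⊕1⊕0⊕1 = 0
s8: b8⊕b9⊕b10⊕b11⊕b12⊕b13⊕b14⊕b15⊕b24⊕b25⊕b26⊕b27⊕b28⊕b29⊕b30⊕b31 = 0⊕1⊕1⊕1⊕0⊕0⊕0⊕1⊕1⊕0⊕0⊕0⊕1⊕1⊕0⊕1 = 0
s16: b16⊕b17⊕b18⊕b19⊕b20⊕b21⊕b22⊕b23⊕b24⊕b25⊕b26⊕b27⊕b28⊕b29⊕b30⊕b31 = 0⊕1⊕0⊕0⊕1⊕1⊕0⊕1⊕1⊕0⊕0⊕0⊕1⊕1⊕0⊕1 = 0
Syndrome (s16...s1) = 00000 → position 0 (no error).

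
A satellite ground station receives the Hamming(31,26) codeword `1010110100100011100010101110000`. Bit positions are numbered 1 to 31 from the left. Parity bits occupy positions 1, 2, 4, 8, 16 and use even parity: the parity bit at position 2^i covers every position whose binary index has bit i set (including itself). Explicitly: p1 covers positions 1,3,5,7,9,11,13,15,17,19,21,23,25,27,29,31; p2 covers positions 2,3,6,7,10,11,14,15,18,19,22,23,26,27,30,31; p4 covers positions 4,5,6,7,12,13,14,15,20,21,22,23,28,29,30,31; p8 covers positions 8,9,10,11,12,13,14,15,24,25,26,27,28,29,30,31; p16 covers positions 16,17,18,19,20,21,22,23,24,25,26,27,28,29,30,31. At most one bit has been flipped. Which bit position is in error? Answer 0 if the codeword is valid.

s1: b1⊕b3⊕b5⊕b7⊕b9⊕b11⊕b13⊕b15⊕b17⊕b19⊕b21⊕b23⊕b25⊕b27⊕b29⊕b31 = 1⊕1⊕1⊕0⊕0⊕1⊕0⊕1⊕1⊕0⊕1⊕1⊕1⊕1⊕0⊕0 = 0
s2: b2⊕b3⊕b6⊕b7⊕b10⊕b11⊕b14⊕b15⊕b18⊕b19⊕b22⊕b23⊕b26⊕b27⊕b30⊕b31 = 0⊕1⊕1⊕0⊕0⊕1⊕0⊕1⊕0⊕0⊕0⊕1⊕1⊕1⊕0⊕0 = 1
s4: b4⊕b5⊕b6⊕b7⊕b12⊕b13⊕b14⊕b15⊕b20⊕b21⊕b22⊕b23⊕b28⊕b29⊕b30⊕b31 = 0⊕1⊕1⊕0⊕0⊕0⊕0⊕1⊕0⊕1⊕0⊕1⊕0⊕0⊕0⊕0 = 1
s8: b8⊕b9⊕b10⊕b11⊕b12⊕b13⊕b14⊕b15⊕b24⊕b25⊕b26⊕b27⊕b28⊕b29⊕b30⊕b31 = 1⊕0⊕0⊕1⊕0⊕0⊕0⊕1⊕0⊕1⊕1⊕1⊕0⊕0⊕0⊕0 = 0
s16: b16⊕b17⊕b18⊕b19⊕b20⊕b21⊕b22⊕b23⊕b24⊕b25⊕b26⊕b27⊕b28⊕b29⊕b30⊕b31 = 1⊕1⊕0⊕0⊕0⊕1⊕0⊕1⊕0⊕1⊕1⊕1⊕0⊕0⊕0⊕0 = 1
Syndrome (s16...s1) = 10110 → position 22.

22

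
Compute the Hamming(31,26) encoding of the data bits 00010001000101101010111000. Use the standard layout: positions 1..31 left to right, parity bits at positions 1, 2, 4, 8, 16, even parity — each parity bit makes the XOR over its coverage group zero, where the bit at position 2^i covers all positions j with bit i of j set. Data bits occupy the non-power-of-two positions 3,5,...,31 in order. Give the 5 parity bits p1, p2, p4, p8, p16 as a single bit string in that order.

Place data bits at non-power-of-two positions: b3=0, b5=0, b6=0, b7=1, b9=0, b10=0, b11=0, b12=1, b13=0, b14=0, b15=0, b17=1, b18=0, b19=1, b20=1, b21=0, b22=1, b23=0, b24=1, b25=0, b26=1, b27=1, b28=1, b29=0, b30=0, b31=0.
p1 = XOR of data positions {3,5,7,9,11,13,15,17,19,21,23,25,27,29,31} = 0⊕0⊕1⊕0⊕0⊕0⊕0⊕1⊕1⊕0⊕0⊕0⊕1⊕0⊕0 = 0
p2 = XOR of data positions {3,6,7,10,11,14,15,18,19,22,23,26,27,30,31} = 0⊕0⊕1⊕0⊕0⊕0⊕0⊕0⊕1⊕1⊕0⊕1⊕1⊕0⊕0 = 1
p4 = XOR of data positions {5,6,7,12,13,14,15,20,21,22,23,28,29,30,31} = 0⊕0⊕1⊕1⊕0⊕0⊕0⊕1⊕0⊕1⊕0⊕1⊕0⊕0⊕0 = 1
p8 = XOR of data positions {9,10,11,12,13,14,15,24,25,26,27,28,29,30,31} = 0⊕0⊕0⊕1⊕0⊕0⊕0⊕1⊕0⊕1⊕1⊕1⊕0⊕0⊕0 = 1
p16 = XOR of data positions {17,18,19,20,21,22,23,24,25,26,27,28,29,30,31} = 1⊕0⊕1⊕1⊕0⊕1⊕0⊕1⊕0⊕1⊕1⊕1⊕0⊕0⊕0 = 0
Parity bits p1,p2,p4,p8,p16 = 01110

01110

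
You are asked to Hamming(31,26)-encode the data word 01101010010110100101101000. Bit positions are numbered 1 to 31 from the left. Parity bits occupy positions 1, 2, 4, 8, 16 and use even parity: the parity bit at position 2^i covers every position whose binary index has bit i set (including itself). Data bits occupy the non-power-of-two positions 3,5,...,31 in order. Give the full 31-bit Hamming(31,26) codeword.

0000110010100101110100101101000

Place data bits at non-power-of-two positions: b3=0, b5=1, b6=1, b7=0, b9=1, b10=0, b11=1, b12=0, b13=0, b14=1, b15=0, b17=1, b18=1, b19=0, b20=1, b21=0, b22=0, b23=1, b24=0, b25=1, b26=1, b27=0, b28=1, b29=0, b30=0, b31=0.
p1 = XOR of data positions {3,5,7,9,11,13,15,17,19,21,23,25,27,29,31} = 0⊕1⊕0⊕1⊕1⊕0⊕0⊕1⊕0⊕0⊕1⊕1⊕0⊕0⊕0 = 0
p2 = XOR of data positions {3,6,7,10,11,14,15,18,19,22,23,26,27,30,31} = 0⊕1⊕0⊕0⊕1⊕1⊕0⊕1⊕0⊕0⊕1⊕1⊕0⊕0⊕0 = 0
p4 = XOR of data positions {5,6,7,12,13,14,15,20,21,22,23,28,29,30,31} = 1⊕1⊕0⊕0⊕0⊕1⊕0⊕1⊕0⊕0⊕1⊕1⊕0⊕0⊕0 = 0
p8 = XOR of data positions {9,10,11,12,13,14,15,24,25,26,27,28,29,30,31} = 1⊕0⊕1⊕0⊕0⊕1⊕0⊕0⊕1⊕1⊕0⊕1⊕0⊕0⊕0 = 0
p16 = XOR of data positions {17,18,19,20,21,22,23,24,25,26,27,28,29,30,31} = 1⊕1⊕0⊕1⊕0⊕0⊕1⊕0⊕1⊕1⊕0⊕1⊕0⊕0⊕0 = 1
Codeword b1..b31 = 0000110010100101110100101101000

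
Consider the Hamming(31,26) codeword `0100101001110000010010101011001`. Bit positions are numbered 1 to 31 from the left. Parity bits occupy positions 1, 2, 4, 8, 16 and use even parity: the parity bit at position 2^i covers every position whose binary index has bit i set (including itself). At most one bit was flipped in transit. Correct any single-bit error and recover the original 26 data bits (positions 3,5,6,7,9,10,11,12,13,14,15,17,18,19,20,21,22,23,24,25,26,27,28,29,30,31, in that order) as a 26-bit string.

01010111000010010101010001

s1: b1⊕b3⊕b5⊕b7⊕b9⊕b11⊕b13⊕b15⊕b17⊕b19⊕b21⊕b23⊕b25⊕b27⊕b29⊕b31 = 0⊕0⊕1⊕1⊕0⊕1⊕0⊕0⊕0⊕0⊕1⊕1⊕1⊕1⊕0⊕1 = 0
s2: b2⊕b3⊕b6⊕b7⊕b10⊕b11⊕b14⊕b15⊕b18⊕b19⊕b22⊕b23⊕b26⊕b27⊕b30⊕b31 = 1⊕0⊕0⊕1⊕1⊕1⊕0⊕0⊕1⊕0⊕0⊕1⊕0⊕1⊕0⊕1 = 0
s4: b4⊕b5⊕b6⊕b7⊕b12⊕b13⊕b14⊕b15⊕b20⊕b21⊕b22⊕b23⊕b28⊕b29⊕b30⊕b31 = 0⊕1⊕0⊕1⊕1⊕0⊕0⊕0⊕0⊕1⊕0⊕1⊕1⊕0⊕0⊕1 = 1
s8: b8⊕b9⊕b10⊕b11⊕b12⊕b13⊕b14⊕b15⊕b24⊕b25⊕b26⊕b27⊕b28⊕b29⊕b30⊕b31 = 0⊕0⊕1⊕1⊕1⊕0⊕0⊕0⊕0⊕1⊕0⊕1⊕1⊕0⊕0⊕1 = 1
s16: b16⊕b17⊕b18⊕b19⊕b20⊕b21⊕b22⊕b23⊕b24⊕b25⊕b26⊕b27⊕b28⊕b29⊕b30⊕b31 = 0⊕0⊕1⊕0⊕0⊕1⊕0⊕1⊕0⊕1⊕0⊕1⊕1⊕0⊕0⊕1 = 1
Syndrome (s16...s1) = 11100 → position 28.
Flip bit 28: corrected codeword = 0100101001110000010010101010001
Data bits at positions 3,5,6,7,9,10,11,12,13,14,15,17,18,19,20,21,22,23,24,25,26,27,28,29,30,31: 01010111000010010101010001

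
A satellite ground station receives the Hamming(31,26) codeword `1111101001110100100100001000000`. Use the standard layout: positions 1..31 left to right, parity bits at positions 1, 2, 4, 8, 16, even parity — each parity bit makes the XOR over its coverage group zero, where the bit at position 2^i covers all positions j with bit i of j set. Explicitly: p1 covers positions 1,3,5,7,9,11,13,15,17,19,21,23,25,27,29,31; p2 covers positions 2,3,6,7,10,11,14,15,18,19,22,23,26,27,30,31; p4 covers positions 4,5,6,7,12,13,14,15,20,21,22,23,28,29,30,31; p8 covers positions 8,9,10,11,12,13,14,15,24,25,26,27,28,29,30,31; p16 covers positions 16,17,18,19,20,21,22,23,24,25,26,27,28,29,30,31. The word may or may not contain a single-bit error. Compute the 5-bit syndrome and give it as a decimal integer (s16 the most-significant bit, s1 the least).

s1: b1⊕b3⊕b5⊕b7⊕b9⊕b11⊕b13⊕b15⊕b17⊕b19⊕b21⊕b23⊕b25⊕b27⊕b29⊕b31 = 1⊕1⊕1⊕1⊕0⊕1⊕0⊕0⊕1⊕0⊕0⊕0⊕1⊕0⊕0⊕0 = 1
s2: b2⊕b3⊕b6⊕b7⊕b10⊕b11⊕b14⊕b15⊕b18⊕b19⊕b22⊕b23⊕b26⊕b27⊕b30⊕b31 = 1⊕1⊕0⊕1⊕1⊕1⊕1⊕0⊕0⊕0⊕0⊕0⊕0⊕0⊕0⊕0 = 0
s4: b4⊕b5⊕b6⊕b7⊕b12⊕b13⊕b14⊕b15⊕b20⊕b21⊕b22⊕b23⊕b28⊕b29⊕b30⊕b31 = 1⊕1⊕0⊕1⊕1⊕0⊕1⊕0⊕1⊕0⊕0⊕0⊕0⊕0⊕0⊕0 = 0
s8: b8⊕b9⊕b10⊕b11⊕b12⊕b13⊕b14⊕b15⊕b24⊕b25⊕b26⊕b27⊕b28⊕b29⊕b30⊕b31 = 0⊕0⊕1⊕1⊕1⊕0⊕1⊕0⊕0⊕1⊕0⊕0⊕0⊕0⊕0⊕0 = 1
s16: b16⊕b17⊕b18⊕b19⊕b20⊕b21⊕b22⊕b23⊕b24⊕b25⊕b26⊕b27⊕b28⊕b29⊕b30⊕b31 = 0⊕1⊕0⊕0⊕1⊕0⊕0⊕0⊕0⊕1⊕0⊕0⊕0⊕0⊕0⊕0 = 1
Syndrome (s16...s1) = 11001 → position 25.

25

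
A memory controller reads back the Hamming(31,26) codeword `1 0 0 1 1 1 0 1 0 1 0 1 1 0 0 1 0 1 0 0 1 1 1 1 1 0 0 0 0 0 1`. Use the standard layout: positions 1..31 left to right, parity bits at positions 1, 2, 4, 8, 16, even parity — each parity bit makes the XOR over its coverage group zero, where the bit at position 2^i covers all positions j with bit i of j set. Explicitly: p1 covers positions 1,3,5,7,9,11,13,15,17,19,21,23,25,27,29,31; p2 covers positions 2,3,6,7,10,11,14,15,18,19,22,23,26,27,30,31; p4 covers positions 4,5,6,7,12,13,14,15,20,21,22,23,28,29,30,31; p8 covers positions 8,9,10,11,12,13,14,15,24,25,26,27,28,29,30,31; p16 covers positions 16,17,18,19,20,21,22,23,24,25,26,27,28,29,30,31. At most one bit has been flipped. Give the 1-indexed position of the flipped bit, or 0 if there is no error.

s1: b1⊕b3⊕b5⊕b7⊕b9⊕b11⊕b13⊕b15⊕b17⊕b19⊕b21⊕b23⊕b25⊕b27⊕b29⊕b31 = 1⊕0⊕1⊕0⊕0⊕0⊕1⊕0⊕0⊕0⊕1⊕1⊕1⊕0⊕0⊕1 = 1
s2: b2⊕b3⊕b6⊕b7⊕b10⊕b11⊕b14⊕b15⊕b18⊕b19⊕b22⊕b23⊕b26⊕b27⊕b30⊕b31 = 0⊕0⊕1⊕0⊕1⊕0⊕0⊕0⊕1⊕0⊕1⊕1⊕0⊕0⊕0⊕1 = 0
s4: b4⊕b5⊕b6⊕b7⊕b12⊕b13⊕b14⊕b15⊕b20⊕b21⊕b22⊕b23⊕b28⊕b29⊕b30⊕b31 = 1⊕1⊕1⊕0⊕1⊕1⊕0⊕0⊕0⊕1⊕1⊕1⊕0⊕0⊕0⊕1 = 1
s8: b8⊕b9⊕b10⊕b11⊕b12⊕b13⊕b14⊕b15⊕b24⊕b25⊕b26⊕b27⊕b28⊕b29⊕b30⊕b31 = 1⊕0⊕1⊕0⊕1⊕1⊕0⊕0⊕1⊕1⊕0⊕0⊕0⊕0⊕0⊕1 = 1
s16: b16⊕b17⊕b18⊕b19⊕b20⊕b21⊕b22⊕b23⊕b24⊕b25⊕b26⊕b27⊕b28⊕b29⊕b30⊕b31 = 1⊕0⊕1⊕0⊕0⊕1⊕1⊕1⊕1⊕1⊕0⊕0⊕0⊕0⊕0⊕1 = 0
Syndrome (s16...s1) = 01101 → position 13.

13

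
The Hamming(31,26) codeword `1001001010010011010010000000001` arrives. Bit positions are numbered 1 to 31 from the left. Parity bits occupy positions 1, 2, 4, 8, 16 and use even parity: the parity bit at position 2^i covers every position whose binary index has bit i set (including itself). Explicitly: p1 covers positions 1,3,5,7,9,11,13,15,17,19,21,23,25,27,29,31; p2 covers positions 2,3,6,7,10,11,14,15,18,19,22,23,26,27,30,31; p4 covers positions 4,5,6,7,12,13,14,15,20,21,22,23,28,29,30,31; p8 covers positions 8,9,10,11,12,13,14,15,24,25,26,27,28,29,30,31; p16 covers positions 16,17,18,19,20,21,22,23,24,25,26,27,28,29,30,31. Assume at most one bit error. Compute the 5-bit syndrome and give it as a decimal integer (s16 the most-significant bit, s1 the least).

s1: b1⊕b3⊕b5⊕b7⊕b9⊕b11⊕b13⊕b15⊕b17⊕b19⊕b21⊕b23⊕b25⊕b27⊕b29⊕b31 = 1⊕0⊕0⊕1⊕1⊕0⊕0⊕1⊕0⊕0⊕1⊕0⊕0⊕0⊕0⊕1 = 0
s2: b2⊕b3⊕b6⊕b7⊕b10⊕b11⊕b14⊕b15⊕b18⊕b19⊕b22⊕b23⊕b26⊕b27⊕b30⊕b31 = 0⊕0⊕0⊕1⊕0⊕0⊕0⊕1⊕1⊕0⊕0⊕0⊕0⊕0⊕0⊕1 = 0
s4: b4⊕b5⊕b6⊕b7⊕b12⊕b13⊕b14⊕b15⊕b20⊕b21⊕b22⊕b23⊕b28⊕b29⊕b30⊕b31 = 1⊕0⊕0⊕1⊕1⊕0⊕0⊕1⊕0⊕1⊕0⊕0⊕0⊕0⊕0⊕1 = 0
s8: b8⊕b9⊕b10⊕b11⊕b12⊕b13⊕b14⊕b15⊕b24⊕b25⊕b26⊕b27⊕b28⊕b29⊕b30⊕b31 = 0⊕1⊕0⊕0⊕1⊕0⊕0⊕1⊕0⊕0⊕0⊕0⊕0⊕0⊕0⊕1 = 0
s16: b16⊕b17⊕b18⊕b19⊕b20⊕b21⊕b22⊕b23⊕b24⊕b25⊕b26⊕b27⊕b28⊕b29⊕b30⊕b31 = 1⊕0⊕1⊕0⊕0⊕1⊕0⊕0⊕0⊕0⊕0⊕0⊕0⊕0⊕0⊕1 = 0
Syndrome (s16...s1) = 00000 → position 0 (no error).

0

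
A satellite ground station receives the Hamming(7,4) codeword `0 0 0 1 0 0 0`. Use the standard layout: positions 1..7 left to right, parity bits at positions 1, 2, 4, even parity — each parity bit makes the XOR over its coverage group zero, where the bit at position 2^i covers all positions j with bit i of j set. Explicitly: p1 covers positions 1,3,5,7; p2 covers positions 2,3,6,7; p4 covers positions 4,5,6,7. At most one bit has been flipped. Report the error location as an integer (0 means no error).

4

s1: b1⊕b3⊕b5⊕b7 = 0⊕0⊕0⊕0 = 0
s2: b2⊕b3⊕b6⊕b7 = 0⊕0⊕0⊕0 = 0
s4: b4⊕b5⊕b6⊕b7 = 1⊕0⊕0⊕0 = 1
Syndrome (s4...s1) = 100 → position 4.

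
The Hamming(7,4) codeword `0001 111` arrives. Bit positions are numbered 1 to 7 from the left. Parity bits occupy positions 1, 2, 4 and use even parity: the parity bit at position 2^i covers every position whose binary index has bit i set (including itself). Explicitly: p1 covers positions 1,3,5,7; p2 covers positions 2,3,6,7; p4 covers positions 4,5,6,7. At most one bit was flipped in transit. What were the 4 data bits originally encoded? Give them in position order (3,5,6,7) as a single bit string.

s1: b1⊕b3⊕b5⊕b7 = 0⊕0⊕1⊕1 = 0
s2: b2⊕b3⊕b6⊕b7 = 0⊕0⊕1⊕1 = 0
s4: b4⊕b5⊕b6⊕b7 = 1⊕1⊕1⊕1 = 0
Syndrome (s4...s1) = 000 → position 0 (no error).
No correction needed.
Data bits at positions 3,5,6,7: 0111

0111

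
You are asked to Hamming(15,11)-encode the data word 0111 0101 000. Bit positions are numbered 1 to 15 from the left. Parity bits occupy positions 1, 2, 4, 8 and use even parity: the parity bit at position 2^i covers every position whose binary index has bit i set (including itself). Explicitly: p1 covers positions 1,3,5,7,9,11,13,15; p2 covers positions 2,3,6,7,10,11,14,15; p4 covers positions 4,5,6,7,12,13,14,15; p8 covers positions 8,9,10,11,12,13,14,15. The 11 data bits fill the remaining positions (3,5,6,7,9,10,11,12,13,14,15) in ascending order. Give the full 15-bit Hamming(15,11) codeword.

010011100101000

Place data bits at non-power-of-two positions: b3=0, b5=1, b6=1, b7=1, b9=0, b10=1, b11=0, b12=1, b13=0, b14=0, b15=0.
p1 = XOR of data positions {3,5,7,9,11,13,15} = 0⊕1⊕1⊕0⊕0⊕0⊕0 = 0
p2 = XOR of data positions {3,6,7,10,11,14,15} = 0⊕1⊕1⊕1⊕0⊕0⊕0 = 1
p4 = XOR of data positions {5,6,7,12,13,14,15} = 1⊕1⊕1⊕1⊕0⊕0⊕0 = 0
p8 = XOR of data positions {9,10,11,12,13,14,15} = 0⊕1⊕0⊕1⊕0⊕0⊕0 = 0
Codeword b1..b15 = 010011100101000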